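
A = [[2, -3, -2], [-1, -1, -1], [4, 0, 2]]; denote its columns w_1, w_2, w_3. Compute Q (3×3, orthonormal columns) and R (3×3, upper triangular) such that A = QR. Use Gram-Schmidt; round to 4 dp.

e_1 = w_1/‖w_1‖ = (2, -1, 4)/4.5826 = (0.4364, -0.2182, 0.8729).
r_{12} = e_1·w_2 = -1.0911.
u_2 = w_2 + 1.0911·e_1 = (-2.5238, -1.2381, 0.9524).
‖u_2‖ = 2.9681, so e_2 = (-0.8503, -0.4171, 0.3209).
r_{13} = e_1·w_3 = 1.0911; r_{23} = e_2·w_3 = 2.7595.
u_3 = w_3 − 1.0911·e_1 − 2.7595·e_2 = (-0.1297, 0.3892, 0.1622).
‖u_3‖ = 0.4411, so e_3 = (-0.2941, 0.8823, 0.3676).

Q = [[0.4364, -0.8503, -0.2941], [-0.2182, -0.4171, 0.8823], [0.8729, 0.3209, 0.3676]], R = [[4.5826, -1.0911, 1.0911], [0.0000, 2.9681, 2.7595], [0.0000, 0.0000, 0.4411]]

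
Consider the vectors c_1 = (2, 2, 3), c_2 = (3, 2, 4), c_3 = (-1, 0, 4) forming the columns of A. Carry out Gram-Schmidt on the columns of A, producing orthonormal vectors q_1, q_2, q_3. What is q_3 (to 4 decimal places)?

q_1 = c_1/‖c_1‖ = (2, 2, 3)/4.1231 = (0.4851, 0.4851, 0.7276).
r_{12} = q_1·c_2 = 5.3358.
u_2 = c_2 − 5.3358·q_1 = (0.4118, -0.5882, 0.1176).
‖u_2‖ = 0.7276, so q_2 = (0.5659, -0.8085, 0.1617).
r_{13} = q_1·c_3 = 2.4254; r_{23} = q_2·c_3 = 0.0808.
u_3 = c_3 − 2.4254·q_1 − 0.0808·q_2 = (-2.2222, -1.1111, 2.2222).
‖u_3‖ = 3.3333, so q_3 = (-0.6667, -0.3333, 0.6667).

q_3 = (-0.6667, -0.3333, 0.6667)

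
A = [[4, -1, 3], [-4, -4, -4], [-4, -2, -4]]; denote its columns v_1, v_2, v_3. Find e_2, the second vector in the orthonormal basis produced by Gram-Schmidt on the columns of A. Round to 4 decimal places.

e_2 = (-0.7493, -0.6556, -0.0937)

v_1 = (4, -4, -4); ‖v_1‖ = 6.9282, so e_1 = (0.5774, -0.5774, -0.5774).
e_1·v_2 = 0.5774·(-1) + (-0.5774)·(-4) + (-0.5774)·(-2) = 2.8868.
u_2 = v_2 − 2.8868·e_1 = (-2.6667, -2.3333, -0.3333).
‖u_2‖ = 3.5590, so e_2 = (-0.7493, -0.6556, -0.0937).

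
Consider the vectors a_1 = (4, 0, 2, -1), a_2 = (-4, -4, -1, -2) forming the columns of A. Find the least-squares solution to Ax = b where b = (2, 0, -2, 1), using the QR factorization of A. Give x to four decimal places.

a_1 = (4, 0, 2, -1); ‖a_1‖ = 4.5826, so e_1 = (0.8729, 0.0000, 0.4364, -0.2182).
e_1·a_2 = 0.8729·(-4) + 0.0000·(-4) + 0.4364·(-1) + (-0.2182)·(-2) = -3.4915.
u_2 = a_2 + 3.4915·e_1 = (-0.9524, -4.0000, 0.5238, -2.7619).
‖u_2‖ = 4.9809, so e_2 = (-0.1912, -0.8031, 0.1052, -0.5545).
Qᵀb = (0.6547, -1.1472).
Back-substitute: x_2 = -1.1472/4.9809 = -0.2303.
x_1 = (0.6547 + 3.4915·(-0.2303))/4.5826 = -0.0326.

x = (-0.0326, -0.2303)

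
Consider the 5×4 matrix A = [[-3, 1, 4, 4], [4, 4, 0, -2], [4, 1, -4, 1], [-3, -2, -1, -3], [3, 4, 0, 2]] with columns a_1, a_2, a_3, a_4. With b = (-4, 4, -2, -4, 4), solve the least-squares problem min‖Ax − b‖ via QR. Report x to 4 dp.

a_1 = (-3, 4, 4, -3, 3); ‖a_1‖ = 7.6811, so e_1 = (-0.3906, 0.5208, 0.5208, -0.3906, 0.3906).
e_1·a_2 = (-0.3906)·1 + 0.5208·4 + 0.5208·1 + (-0.3906)·(-2) + 0.3906·4 = 4.5566.
u_2 = a_2 − 4.5566·e_1 = (2.7797, 1.6271, -1.3729, -0.2203, 2.2203).
‖u_2‖ = 4.1518, so e_2 = (0.6695, 0.3919, -0.3307, -0.0531, 0.5348).
e_1·a_3 = (-0.3906)·4 + 0.5208·0 + 0.5208·(-4) + (-0.3906)·(-1) + 0.3906·0 = -3.2547; e_2·a_3 = 0.6695·4 + 0.3919·0 + (-0.3307)·(-4) + (-0.0531)·(-1) + 0.5348·0 = 4.0538.
u_3 = a_3 + 3.2547·e_1 − 4.0538·e_2 = (0.0147, 0.1062, -0.9646, -2.0560, -0.8968).
‖u_3‖ = 2.4441, so e_3 = (0.0060, 0.0435, -0.3947, -0.8412, -0.3669).
e_1·a_4 = (-0.3906)·4 + 0.5208·(-2) + 0.5208·1 + (-0.3906)·(-3) + 0.3906·2 = -0.1302; e_2·a_4 = 0.6695·4 + 0.3919·(-2) + (-0.3307)·1 + (-0.0531)·(-3) + 0.5348·2 = 2.7923; e_3·a_4 = 0.0060·4 + 0.0435·(-2) + (-0.3947)·1 + (-0.8412)·(-3) + (-0.3669)·2 = 1.3325.
u_4 = a_4 + 0.1302·e_1 − 2.7923·e_2 − 1.3325·e_3 = (2.0716, -3.0844, 2.5170, -1.7817, 1.0464).
‖u_4‖ = 4.9407, so e_4 = (0.4193, -0.6243, 0.5095, -0.3606, 0.2118).
Qᵀb = (5.7283, 1.9024, 2.8363, -2.9036).
Back-substitute: x_4 = -2.9036/4.9407 = -0.5877.
x_3 = (2.8363 − 1.3325·(-0.5877))/2.4441 = 1.4809.
x_2 = (1.9024 − 4.0538·1.4809 − 2.7923·(-0.5877))/4.1518 = -0.5925.
x_1 = (5.7283 − 4.5566·(-0.5925) + 3.2547·1.4809 + 0.1302·(-0.5877))/7.6811 = 1.7148.

x = (1.7148, -0.5925, 1.4809, -0.5877)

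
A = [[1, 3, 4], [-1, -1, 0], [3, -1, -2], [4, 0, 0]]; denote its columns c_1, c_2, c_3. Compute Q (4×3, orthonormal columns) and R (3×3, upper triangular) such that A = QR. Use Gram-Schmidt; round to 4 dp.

c_1 = (1, -1, 3, 4); ‖c_1‖ = 5.1962, so q_1 = (0.1925, -0.1925, 0.5774, 0.7698).
q_1·c_2 = 0.1925·3 + (-0.1925)·(-1) + 0.5774·(-1) + 0.7698·0 = 0.1925.
u_2 = c_2 − 0.1925·q_1 = (2.9630, -0.9630, -1.1111, -0.1481).
‖u_2‖ = 3.3110, so q_2 = (0.8949, -0.2908, -0.3356, -0.0447).
q_1·c_3 = 0.1925·4 + (-0.1925)·0 + 0.5774·(-2) + 0.7698·0 = -0.3849; q_2·c_3 = 0.8949·4 + (-0.2908)·0 + (-0.3356)·(-2) + (-0.0447)·0 = 4.2507.
u_3 = c_3 + 0.3849·q_1 − 4.2507·q_2 = (0.2703, 1.1622, -0.3514, 0.4865).
‖u_3‖ = 1.3356, so q_3 = (0.2024, 0.8702, -0.2631, 0.3643).

Q = [[0.1925, 0.8949, 0.2024], [-0.1925, -0.2908, 0.8702], [0.5774, -0.3356, -0.2631], [0.7698, -0.0447, 0.3643]], R = [[5.1962, 0.1925, -0.3849], [0.0000, 3.3110, 4.2507], [0.0000, 0.0000, 1.3356]]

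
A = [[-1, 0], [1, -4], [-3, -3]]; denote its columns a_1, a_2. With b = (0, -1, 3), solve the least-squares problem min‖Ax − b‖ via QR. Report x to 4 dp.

e_1 = a_1/‖a_1‖ = (-1, 1, -3)/3.3166 = (-0.3015, 0.3015, -0.9045).
r_{12} = e_1·a_2 = 1.5076.
u_2 = a_2 − 1.5076·e_1 = (0.4545, -4.4545, -1.6364).
‖u_2‖ = 4.7673, so e_2 = (0.0953, -0.9344, -0.3432).
Qᵀb = (-3.0151, -0.0953).
Back-substitute: x_2 = -0.0953/4.7673 = -0.0200.
x_1 = (-3.0151 − 1.5076·(-0.0200))/3.3166 = -0.9000.

x = (-0.9000, -0.0200)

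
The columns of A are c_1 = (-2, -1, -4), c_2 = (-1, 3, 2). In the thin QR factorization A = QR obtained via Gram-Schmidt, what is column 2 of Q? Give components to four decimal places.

e_1 = c_1/‖c_1‖ = (-2, -1, -4)/4.5826 = (-0.4364, -0.2182, -0.8729).
r_{12} = e_1·c_2 = -1.9640.
u_2 = c_2 + 1.9640·e_1 = (-1.8571, 2.5714, 0.2857).
‖u_2‖ = 3.1848, so e_2 = (-0.5831, 0.8074, 0.0897).

e_2 = (-0.5831, 0.8074, 0.0897)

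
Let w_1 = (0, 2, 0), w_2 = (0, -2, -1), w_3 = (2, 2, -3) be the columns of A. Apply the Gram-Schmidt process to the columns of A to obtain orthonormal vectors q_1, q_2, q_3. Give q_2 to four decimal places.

w_1 = (0, 2, 0); ‖w_1‖ = 2.0000, so q_1 = (0.0000, 1.0000, 0.0000).
q_1·w_2 = 0.0000·0 + 1.0000·(-2) + 0.0000·(-1) = -2.0000.
u_2 = w_2 + 2.0000·q_1 = (0.0000, 0.0000, -1.0000).
‖u_2‖ = 1.0000, so q_2 = (0.0000, 0.0000, -1.0000).

q_2 = (0.0000, 0.0000, -1.0000)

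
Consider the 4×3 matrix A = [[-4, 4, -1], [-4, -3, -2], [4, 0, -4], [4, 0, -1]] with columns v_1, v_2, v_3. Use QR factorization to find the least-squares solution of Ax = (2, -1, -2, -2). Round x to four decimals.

x = (-0.2478, 0.3739, 0.3304)

q_1 = v_1/‖v_1‖ = (-4, -4, 4, 4)/8.0000 = (-0.5000, -0.5000, 0.5000, 0.5000).
r_{12} = q_1·v_2 = -0.5000.
u_2 = v_2 + 0.5000·q_1 = (3.7500, -3.2500, 0.2500, 0.2500).
‖u_2‖ = 4.9749, so q_2 = (0.7538, -0.6533, 0.0503, 0.0503).
r_{13} = q_1·v_3 = -1.0000; r_{23} = q_2·v_3 = 0.3015.
u_3 = v_3 + 1.0000·q_1 − 0.3015·q_2 = (-1.7273, -2.3030, -3.5152, -0.5152).
‖u_3‖ = 4.5726, so q_3 = (-0.3777, -0.5037, -0.7687, -0.1127).
Qᵀb = (-2.5000, 1.9598, 1.5110).
Back-substitute: x_3 = 1.5110/4.5726 = 0.3304.
x_2 = (1.9598 − 0.3015·0.3304)/4.9749 = 0.3739.
x_1 = (-2.5000 + 0.5000·0.3739 + 1.0000·0.3304)/8.0000 = -0.2478.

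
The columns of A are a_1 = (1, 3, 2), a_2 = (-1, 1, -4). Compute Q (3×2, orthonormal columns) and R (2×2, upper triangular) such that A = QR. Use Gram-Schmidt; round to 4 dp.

Q = [[0.2673, -0.1455], [0.8018, 0.5819], [0.5345, -0.8001]], R = [[3.7417, -1.6036], [0.0000, 3.9279]]

a_1 = (1, 3, 2); ‖a_1‖ = 3.7417, so e_1 = (0.2673, 0.8018, 0.5345).
e_1·a_2 = 0.2673·(-1) + 0.8018·1 + 0.5345·(-4) = -1.6036.
u_2 = a_2 + 1.6036·e_1 = (-0.5714, 2.2857, -3.1429).
‖u_2‖ = 3.9279, so e_2 = (-0.1455, 0.5819, -0.8001).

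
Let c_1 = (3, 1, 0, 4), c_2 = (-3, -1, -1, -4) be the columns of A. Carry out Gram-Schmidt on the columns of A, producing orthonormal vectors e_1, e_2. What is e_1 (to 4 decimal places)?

e_1 = (0.5883, 0.1961, 0.0000, 0.7845)

c_1 = (3, 1, 0, 4); ‖c_1‖ = 5.0990, so e_1 = (0.5883, 0.1961, 0.0000, 0.7845).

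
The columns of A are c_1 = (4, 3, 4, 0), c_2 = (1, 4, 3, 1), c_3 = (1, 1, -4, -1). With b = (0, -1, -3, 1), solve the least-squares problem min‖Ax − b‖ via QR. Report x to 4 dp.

x = (-0.1913, -0.1336, 0.3794)

c_1 = (4, 3, 4, 0); ‖c_1‖ = 6.4031, so e_1 = (0.6247, 0.4685, 0.6247, 0.0000).
e_1·c_2 = 0.6247·1 + 0.4685·4 + 0.6247·3 + 0.0000·1 = 4.3729.
u_2 = c_2 − 4.3729·e_1 = (-1.7317, 1.9512, 0.2683, 1.0000).
‖u_2‖ = 2.8068, so e_2 = (-0.6170, 0.6952, 0.0956, 0.3563).
e_1·c_3 = 0.6247·1 + 0.4685·1 + 0.6247·(-4) + 0.0000·(-1) = -1.4056; e_2·c_3 = (-0.6170)·1 + 0.6952·1 + 0.0956·(-4) + 0.3563·(-1) = -0.6604.
u_3 = c_3 + 1.4056·e_1 + 0.6604·e_2 = (1.4706, 2.1176, -3.0588, -0.7647).
‖u_3‖ = 4.0729, so e_3 = (0.3611, 0.5199, -0.7510, -0.1878).
Qᵀb = (-2.3426, -0.6257, 1.5454).
Back-substitute: x_3 = 1.5454/4.0729 = 0.3794.
x_2 = (-0.6257 + 0.6604·0.3794)/2.8068 = -0.1336.
x_1 = (-2.3426 − 4.3729·(-0.1336) + 1.4056·0.3794)/6.4031 = -0.1913.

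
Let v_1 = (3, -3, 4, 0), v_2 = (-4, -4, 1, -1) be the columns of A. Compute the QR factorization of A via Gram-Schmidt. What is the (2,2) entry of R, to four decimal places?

r_{22} = 5.7905

v_1 = (3, -3, 4, 0); ‖v_1‖ = 5.8310, so e_1 = (0.5145, -0.5145, 0.6860, 0.0000).
e_1·v_2 = 0.5145·(-4) + (-0.5145)·(-4) + 0.6860·1 + 0.0000·(-1) = 0.6860.
u_2 = v_2 − 0.6860·e_1 = (-4.3529, -3.6471, 0.5294, -1.0000).
r_{22} = ‖u_2‖ = 5.7905.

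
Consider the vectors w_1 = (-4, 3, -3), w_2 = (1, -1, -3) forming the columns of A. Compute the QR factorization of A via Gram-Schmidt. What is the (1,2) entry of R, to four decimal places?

r_{12} = 0.3430

q_1 = w_1/‖w_1‖ = (-4, 3, -3)/5.8310 = (-0.6860, 0.5145, -0.5145).
r_{12} = q_1·w_2 = 0.3430.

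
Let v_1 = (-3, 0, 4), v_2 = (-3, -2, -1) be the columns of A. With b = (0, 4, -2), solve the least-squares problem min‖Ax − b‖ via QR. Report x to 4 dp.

x = (-0.2523, -0.3385)

q_1 = v_1/‖v_1‖ = (-3, 0, 4)/5.0000 = (-0.6000, 0.0000, 0.8000).
r_{12} = q_1·v_2 = 1.0000.
u_2 = v_2 − 1.0000·q_1 = (-2.4000, -2.0000, -1.8000).
‖u_2‖ = 3.6056, so q_2 = (-0.6656, -0.5547, -0.4992).
Qᵀb = (-1.6000, -1.2203).
Back-substitute: x_2 = -1.2203/3.6056 = -0.3385.
x_1 = (-1.6000 − 1.0000·(-0.3385))/5.0000 = -0.2523.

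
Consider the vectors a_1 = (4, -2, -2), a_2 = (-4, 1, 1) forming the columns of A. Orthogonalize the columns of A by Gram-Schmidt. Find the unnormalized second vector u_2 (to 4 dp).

a_1 = (4, -2, -2); ‖a_1‖ = 4.8990, so q_1 = (0.8165, -0.4082, -0.4082).
q_1·a_2 = 0.8165·(-4) + (-0.4082)·1 + (-0.4082)·1 = -4.0825.
u_2 = a_2 + 4.0825·q_1 = (-0.6667, -0.6667, -0.6667).

u_2 = (-0.6667, -0.6667, -0.6667)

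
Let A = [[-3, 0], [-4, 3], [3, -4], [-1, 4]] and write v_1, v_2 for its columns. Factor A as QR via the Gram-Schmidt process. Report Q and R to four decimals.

Q = [[-0.5071, -0.5565], [-0.6761, -0.0464], [0.5071, -0.3710], [-0.1690, 0.7420]], R = [[5.9161, -4.7329], [0.0000, 4.3128]]

v_1 = (-3, -4, 3, -1); ‖v_1‖ = 5.9161, so e_1 = (-0.5071, -0.6761, 0.5071, -0.1690).
e_1·v_2 = (-0.5071)·0 + (-0.6761)·3 + 0.5071·(-4) + (-0.1690)·4 = -4.7329.
u_2 = v_2 + 4.7329·e_1 = (-2.4000, -0.2000, -1.6000, 3.2000).
‖u_2‖ = 4.3128, so e_2 = (-0.5565, -0.0464, -0.3710, 0.7420).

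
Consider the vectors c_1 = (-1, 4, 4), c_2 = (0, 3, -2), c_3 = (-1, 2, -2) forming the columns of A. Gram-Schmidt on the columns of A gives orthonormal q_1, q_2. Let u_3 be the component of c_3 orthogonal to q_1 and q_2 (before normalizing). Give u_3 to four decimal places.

u_3 = (-1.0654, -0.1065, -0.1598)

q_1 = c_1/‖c_1‖ = (-1, 4, 4)/5.7446 = (-0.1741, 0.6963, 0.6963).
r_{12} = q_1·c_2 = 0.6963.
u_2 = c_2 − 0.6963·q_1 = (0.1212, 2.5152, -2.4848).
‖u_2‖ = 3.5377, so q_2 = (0.0343, 0.7110, -0.7024).
r_{13} = q_1·c_3 = 0.1741; r_{23} = q_2·c_3 = 2.7925.
u_3 = c_3 − 0.1741·q_1 − 2.7925·q_2 = (-1.0654, -0.1065, -0.1598).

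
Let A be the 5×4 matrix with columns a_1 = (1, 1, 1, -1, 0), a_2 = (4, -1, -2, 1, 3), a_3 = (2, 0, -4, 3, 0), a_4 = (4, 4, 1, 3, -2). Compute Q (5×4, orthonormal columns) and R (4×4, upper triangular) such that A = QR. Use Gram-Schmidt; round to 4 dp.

q_1 = a_1/‖a_1‖ = (1, 1, 1, -1, 0)/2.0000 = (0.5000, 0.5000, 0.5000, -0.5000, 0.0000).
r_{12} = q_1·a_2 = 0.0000.
u_2 = a_2 + 0.0000·q_1 = (4.0000, -1.0000, -2.0000, 1.0000, 3.0000).
‖u_2‖ = 5.5678, so q_2 = (0.7184, -0.1796, -0.3592, 0.1796, 0.5388).
r_{13} = q_1·a_3 = -2.5000; r_{23} = q_2·a_3 = 3.4125.
u_3 = a_3 + 2.5000·q_1 − 3.4125·q_2 = (0.7984, 1.8629, -1.5242, 1.1371, -1.8387).
‖u_3‖ = 3.3324, so q_3 = (0.2396, 0.5590, -0.4574, 0.3412, -0.5518).
r_{14} = q_1·a_4 = 3.0000; r_{24} = q_2·a_4 = 1.2572; r_{34} = q_3·a_4 = 4.8643.
u_4 = a_4 − 3.0000·q_1 − 1.2572·q_2 − 4.8643·q_3 = (0.4314, 0.0065, 2.1765, 2.6144, 0.0065).
‖u_4‖ = 3.4290, so q_4 = (0.1258, 0.0019, 0.6347, 0.7624, 0.0019).

Q = [[0.5000, 0.7184, 0.2396, 0.1258], [0.5000, -0.1796, 0.5590, 0.0019], [0.5000, -0.3592, -0.4574, 0.6347], [-0.5000, 0.1796, 0.3412, 0.7624], [0.0000, 0.5388, -0.5518, 0.0019]], R = [[2.0000, 0.0000, -2.5000, 3.0000], [0.0000, 5.5678, 3.4125, 1.2572], [0.0000, 0.0000, 3.3324, 4.8643], [0.0000, 0.0000, 0.0000, 3.4290]]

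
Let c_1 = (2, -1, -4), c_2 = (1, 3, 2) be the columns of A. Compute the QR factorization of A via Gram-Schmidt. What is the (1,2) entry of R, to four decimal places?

r_{12} = -1.9640

c_1 = (2, -1, -4); ‖c_1‖ = 4.5826, so e_1 = (0.4364, -0.2182, -0.8729).
r_{12} = e_1·c_2 = -1.9640.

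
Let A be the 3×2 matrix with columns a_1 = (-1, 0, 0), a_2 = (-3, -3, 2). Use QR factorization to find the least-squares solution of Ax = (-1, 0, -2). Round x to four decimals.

x = (1.9231, -0.3077)

a_1 = (-1, 0, 0); ‖a_1‖ = 1.0000, so q_1 = (-1.0000, 0.0000, 0.0000).
q_1·a_2 = (-1.0000)·(-3) + 0.0000·(-3) + 0.0000·2 = 3.0000.
u_2 = a_2 − 3.0000·q_1 = (0.0000, -3.0000, 2.0000).
‖u_2‖ = 3.6056, so q_2 = (0.0000, -0.8321, 0.5547).
Qᵀb = (1.0000, -1.1094).
Back-substitute: x_2 = -1.1094/3.6056 = -0.3077.
x_1 = (1.0000 − 3.0000·(-0.3077))/1.0000 = 1.9231.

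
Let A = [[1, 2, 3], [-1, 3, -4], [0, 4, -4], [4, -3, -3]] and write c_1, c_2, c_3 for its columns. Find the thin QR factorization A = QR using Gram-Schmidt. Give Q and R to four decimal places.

Q = [[0.2357, 0.5089, 0.7783], [-0.2357, 0.4258, -0.4734], [0.0000, 0.7478, -0.2688], [0.9428, -0.0208, -0.3129]], R = [[4.2426, -3.0641, -1.1785], [0.0000, 5.3489, -3.1055], [0.0000, 0.0000, 6.2424]]

q_1 = c_1/‖c_1‖ = (1, -1, 0, 4)/4.2426 = (0.2357, -0.2357, 0.0000, 0.9428).
r_{12} = q_1·c_2 = -3.0641.
u_2 = c_2 + 3.0641·q_1 = (2.7222, 2.2778, 4.0000, -0.1111).
‖u_2‖ = 5.3489, so q_2 = (0.5089, 0.4258, 0.7478, -0.0208).
r_{13} = q_1·c_3 = -1.1785; r_{23} = q_2·c_3 = -3.1055.
u_3 = c_3 + 1.1785·q_1 + 3.1055·q_2 = (4.8583, -2.9553, -1.6777, -1.9534).
‖u_3‖ = 6.2424, so q_3 = (0.7783, -0.4734, -0.2688, -0.3129).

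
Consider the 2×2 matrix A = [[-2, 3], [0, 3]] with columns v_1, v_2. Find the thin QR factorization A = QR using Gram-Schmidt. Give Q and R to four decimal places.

Q = [[-1.0000, 0.0000], [0.0000, 1.0000]], R = [[2.0000, -3.0000], [0.0000, 3.0000]]

v_1 = (-2, 0); ‖v_1‖ = 2.0000, so q_1 = (-1.0000, 0.0000).
q_1·v_2 = (-1.0000)·3 + 0.0000·3 = -3.0000.
u_2 = v_2 + 3.0000·q_1 = (0.0000, 3.0000).
‖u_2‖ = 3.0000, so q_2 = (0.0000, 1.0000).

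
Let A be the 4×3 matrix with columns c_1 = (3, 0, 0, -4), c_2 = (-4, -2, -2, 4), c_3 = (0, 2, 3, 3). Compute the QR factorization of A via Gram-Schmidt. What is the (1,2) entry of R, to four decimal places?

r_{12} = -5.6000

c_1 = (3, 0, 0, -4); ‖c_1‖ = 5.0000, so e_1 = (0.6000, 0.0000, 0.0000, -0.8000).
r_{12} = e_1·c_2 = -5.6000.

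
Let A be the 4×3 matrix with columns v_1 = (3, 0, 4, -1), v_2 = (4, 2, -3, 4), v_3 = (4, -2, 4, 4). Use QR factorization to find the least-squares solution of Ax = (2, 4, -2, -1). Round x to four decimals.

v_1 = (3, 0, 4, -1); ‖v_1‖ = 5.0990, so q_1 = (0.5883, 0.0000, 0.7845, -0.1961).
q_1·v_2 = 0.5883·4 + 0.0000·2 + 0.7845·(-3) + (-0.1961)·4 = -0.7845.
u_2 = v_2 + 0.7845·q_1 = (4.4615, 2.0000, -2.3846, 3.8462).
‖u_2‖ = 6.6622, so q_2 = (0.6697, 0.3002, -0.3579, 0.5773).
q_1·v_3 = 0.5883·4 + 0.0000·(-2) + 0.7845·4 + (-0.1961)·4 = 4.7068; q_2·v_3 = 0.6697·4 + 0.3002·(-2) + (-0.3579)·4 + 0.5773·4 = 2.9558.
u_3 = v_3 − 4.7068·q_1 − 2.9558·q_2 = (-0.7487, -2.8873, 1.3657, 3.2166).
‖u_3‖ = 4.5945, so q_3 = (-0.1630, -0.6284, 0.2972, 0.7001).
Qᵀb = (-0.1961, 2.6787, -4.1343).
Back-substitute: x_3 = -4.1343/4.5945 = -0.8998.
x_2 = (2.6787 − 2.9558·(-0.8998))/6.6622 = 0.8013.
x_1 = (-0.1961 + 0.7845·0.8013 − 4.7068·(-0.8998))/5.0990 = 0.9154.

x = (0.9154, 0.8013, -0.8998)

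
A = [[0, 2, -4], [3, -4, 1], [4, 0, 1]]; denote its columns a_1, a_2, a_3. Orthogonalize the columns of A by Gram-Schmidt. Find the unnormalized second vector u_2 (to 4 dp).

u_2 = (2.0000, -2.5600, 1.9200)

a_1 = (0, 3, 4); ‖a_1‖ = 5.0000, so q_1 = (0.0000, 0.6000, 0.8000).
q_1·a_2 = 0.0000·2 + 0.6000·(-4) + 0.8000·0 = -2.4000.
u_2 = a_2 + 2.4000·q_1 = (2.0000, -2.5600, 1.9200).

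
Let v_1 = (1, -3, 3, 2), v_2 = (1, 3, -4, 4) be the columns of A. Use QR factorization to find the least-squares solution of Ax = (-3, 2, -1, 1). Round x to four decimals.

x = (-0.3504, 0.1618)

v_1 = (1, -3, 3, 2); ‖v_1‖ = 4.7958, so e_1 = (0.2085, -0.6255, 0.6255, 0.4170).
e_1·v_2 = 0.2085·1 + (-0.6255)·3 + 0.6255·(-4) + 0.4170·4 = -2.5022.
u_2 = v_2 + 2.5022·e_1 = (1.5217, 1.4348, -2.4348, 5.0435).
‖u_2‖ = 5.9782, so e_2 = (0.2545, 0.2400, -0.4073, 0.8436).
Qᵀb = (-2.0851, 0.9673).
Back-substitute: x_2 = 0.9673/5.9782 = 0.1618.
x_1 = (-2.0851 + 2.5022·0.1618)/4.7958 = -0.3504.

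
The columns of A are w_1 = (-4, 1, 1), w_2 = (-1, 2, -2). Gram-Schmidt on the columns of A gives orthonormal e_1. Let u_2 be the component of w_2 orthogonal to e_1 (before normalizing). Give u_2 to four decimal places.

w_1 = (-4, 1, 1); ‖w_1‖ = 4.2426, so e_1 = (-0.9428, 0.2357, 0.2357).
e_1·w_2 = (-0.9428)·(-1) + 0.2357·2 + 0.2357·(-2) = 0.9428.
u_2 = w_2 − 0.9428·e_1 = (-0.1111, 1.7778, -2.2222).

u_2 = (-0.1111, 1.7778, -2.2222)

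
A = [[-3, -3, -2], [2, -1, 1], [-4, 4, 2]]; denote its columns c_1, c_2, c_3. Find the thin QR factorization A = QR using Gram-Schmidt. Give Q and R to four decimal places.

c_1 = (-3, 2, -4); ‖c_1‖ = 5.3852, so e_1 = (-0.5571, 0.3714, -0.7428).
e_1·c_2 = (-0.5571)·(-3) + 0.3714·(-1) + (-0.7428)·4 = -1.6713.
u_2 = c_2 + 1.6713·e_1 = (-3.9310, -0.3793, 2.7586).
‖u_2‖ = 4.8174, so e_2 = (-0.8160, -0.0787, 0.5726).
e_1·c_3 = (-0.5571)·(-2) + 0.3714·1 + (-0.7428)·2 = 0.0000; e_2·c_3 = (-0.8160)·(-2) + (-0.0787)·1 + 0.5726·2 = 2.6986.
u_3 = c_3 + 0.0000·e_1 − 2.6986·e_2 = (0.2021, 1.2125, 0.4547).
‖u_3‖ = 1.3106, so e_3 = (0.1542, 0.9251, 0.3469).

Q = [[-0.5571, -0.8160, 0.1542], [0.3714, -0.0787, 0.9251], [-0.7428, 0.5726, 0.3469]], R = [[5.3852, -1.6713, 0.0000], [0.0000, 4.8174, 2.6986], [0.0000, 0.0000, 1.3106]]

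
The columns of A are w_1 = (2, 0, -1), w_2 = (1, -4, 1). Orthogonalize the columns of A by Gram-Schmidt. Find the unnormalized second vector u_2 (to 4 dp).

u_2 = (0.6000, -4.0000, 1.2000)

w_1 = (2, 0, -1); ‖w_1‖ = 2.2361, so e_1 = (0.8944, 0.0000, -0.4472).
e_1·w_2 = 0.8944·1 + 0.0000·(-4) + (-0.4472)·1 = 0.4472.
u_2 = w_2 − 0.4472·e_1 = (0.6000, -4.0000, 1.2000).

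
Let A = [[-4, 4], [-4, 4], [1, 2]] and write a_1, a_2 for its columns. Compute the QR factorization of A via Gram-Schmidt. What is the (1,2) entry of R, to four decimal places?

a_1 = (-4, -4, 1); ‖a_1‖ = 5.7446, so q_1 = (-0.6963, -0.6963, 0.1741).
r_{12} = q_1·a_2 = -5.2223.

r_{12} = -5.2223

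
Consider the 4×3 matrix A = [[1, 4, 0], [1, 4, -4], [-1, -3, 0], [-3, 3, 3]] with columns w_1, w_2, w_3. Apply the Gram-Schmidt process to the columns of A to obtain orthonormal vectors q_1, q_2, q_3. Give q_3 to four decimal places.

w_1 = (1, 1, -1, -3); ‖w_1‖ = 3.4641, so q_1 = (0.2887, 0.2887, -0.2887, -0.8660).
q_1·w_2 = 0.2887·4 + 0.2887·4 + (-0.2887)·(-3) + (-0.8660)·3 = 0.5774.
u_2 = w_2 − 0.5774·q_1 = (3.8333, 3.8333, -2.8333, 3.5000).
‖u_2‖ = 7.0475, so q_2 = (0.5439, 0.5439, -0.4020, 0.4966).
q_1·w_3 = 0.2887·0 + 0.2887·(-4) + (-0.2887)·0 + (-0.8660)·3 = -3.7528; q_2·w_3 = 0.5439·0 + 0.5439·(-4) + (-0.4020)·0 + 0.4966·3 = -0.6858.
u_3 = w_3 + 3.7528·q_1 + 0.6858·q_2 = (1.4564, -2.5436, -1.3591, 0.0906).
‖u_3‖ = 3.2321, so q_3 = (0.4506, -0.7870, -0.4205, 0.0280).

q_3 = (0.4506, -0.7870, -0.4205, 0.0280)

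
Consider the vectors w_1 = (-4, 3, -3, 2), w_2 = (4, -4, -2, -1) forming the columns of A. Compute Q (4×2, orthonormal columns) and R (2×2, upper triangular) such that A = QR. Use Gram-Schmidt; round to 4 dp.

w_1 = (-4, 3, -3, 2); ‖w_1‖ = 6.1644, so q_1 = (-0.6489, 0.4867, -0.4867, 0.3244).
q_1·w_2 = (-0.6489)·4 + 0.4867·(-4) + (-0.4867)·(-2) + 0.3244·(-1) = -3.8933.
u_2 = w_2 + 3.8933·q_1 = (1.4737, -2.1053, -3.8947, 0.2632).
‖u_2‖ = 4.6736, so q_2 = (0.3153, -0.4505, -0.8334, 0.0563).

Q = [[-0.6489, 0.3153], [0.4867, -0.4505], [-0.4867, -0.8334], [0.3244, 0.0563]], R = [[6.1644, -3.8933], [0.0000, 4.6736]]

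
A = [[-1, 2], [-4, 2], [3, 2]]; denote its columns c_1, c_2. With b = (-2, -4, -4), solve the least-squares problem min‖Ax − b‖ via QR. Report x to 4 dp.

x = (-0.0270, -1.6757)

e_1 = c_1/‖c_1‖ = (-1, -4, 3)/5.0990 = (-0.1961, -0.7845, 0.5883).
r_{12} = e_1·c_2 = -0.7845.
u_2 = c_2 + 0.7845·e_1 = (1.8462, 1.3846, 2.4615).
‖u_2‖ = 3.3741, so e_2 = (0.5472, 0.4104, 0.7295).
Qᵀb = (1.1767, -5.6539).
Back-substitute: x_2 = -5.6539/3.3741 = -1.6757.
x_1 = (1.1767 + 0.7845·(-1.6757))/5.0990 = -0.0270.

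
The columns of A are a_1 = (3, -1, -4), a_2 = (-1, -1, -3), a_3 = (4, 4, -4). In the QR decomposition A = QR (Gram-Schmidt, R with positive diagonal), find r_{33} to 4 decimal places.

r_{33} = 4.6927

e_1 = a_1/‖a_1‖ = (3, -1, -4)/5.0990 = (0.5883, -0.1961, -0.7845).
r_{12} = e_1·a_2 = 1.9612.
u_2 = a_2 − 1.9612·e_1 = (-2.1538, -0.6154, -1.4615).
‖u_2‖ = 2.6747, so e_2 = (-0.8053, -0.2301, -0.5464).
r_{13} = e_1·a_3 = 4.7068; r_{23} = e_2·a_3 = -1.9557.
u_3 = a_3 − 4.7068·e_1 + 1.9557·e_2 = (-0.3441, 4.4731, -1.3763).
r_{33} = ‖u_3‖ = 4.6927.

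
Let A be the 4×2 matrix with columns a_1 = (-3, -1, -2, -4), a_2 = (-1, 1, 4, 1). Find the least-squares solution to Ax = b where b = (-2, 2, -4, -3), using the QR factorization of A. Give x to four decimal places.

a_1 = (-3, -1, -2, -4); ‖a_1‖ = 5.4772, so e_1 = (-0.5477, -0.1826, -0.3651, -0.7303).
e_1·a_2 = (-0.5477)·(-1) + (-0.1826)·1 + (-0.3651)·4 + (-0.7303)·1 = -1.8257.
u_2 = a_2 + 1.8257·e_1 = (-2.0000, 0.6667, 3.3333, -0.3333).
‖u_2‖ = 3.9581, so e_2 = (-0.5053, 0.1684, 0.8422, -0.0842).
Qᵀb = (4.3818, -1.7685).
Back-substitute: x_2 = -1.7685/3.9581 = -0.4468.
x_1 = (4.3818 + 1.8257·(-0.4468))/5.4772 = 0.6511.

x = (0.6511, -0.4468)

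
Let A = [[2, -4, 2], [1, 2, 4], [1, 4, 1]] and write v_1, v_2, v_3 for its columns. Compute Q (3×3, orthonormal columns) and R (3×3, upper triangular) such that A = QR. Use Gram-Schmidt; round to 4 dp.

Q = [[0.8165, -0.5608, -0.1374], [0.4082, 0.3925, 0.8242], [0.4082, 0.7290, -0.5494]], R = [[2.4495, -0.8165, 3.6742], [0.0000, 5.9442, 1.1776], [0.0000, 0.0000, 2.4725]]

q_1 = v_1/‖v_1‖ = (2, 1, 1)/2.4495 = (0.8165, 0.4082, 0.4082).
r_{12} = q_1·v_2 = -0.8165.
u_2 = v_2 + 0.8165·q_1 = (-3.3333, 2.3333, 4.3333).
‖u_2‖ = 5.9442, so q_2 = (-0.5608, 0.3925, 0.7290).
r_{13} = q_1·v_3 = 3.6742; r_{23} = q_2·v_3 = 1.1776.
u_3 = v_3 − 3.6742·q_1 − 1.1776·q_2 = (-0.3396, 2.0377, -1.3585).
‖u_3‖ = 2.4725, so q_3 = (-0.1374, 0.8242, -0.5494).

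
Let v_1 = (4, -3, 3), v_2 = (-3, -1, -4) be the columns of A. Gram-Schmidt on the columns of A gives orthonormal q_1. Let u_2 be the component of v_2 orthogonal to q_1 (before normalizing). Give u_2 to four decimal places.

u_2 = (-0.5294, -2.8529, -2.1471)

v_1 = (4, -3, 3); ‖v_1‖ = 5.8310, so q_1 = (0.6860, -0.5145, 0.5145).
q_1·v_2 = 0.6860·(-3) + (-0.5145)·(-1) + 0.5145·(-4) = -3.6015.
u_2 = v_2 + 3.6015·q_1 = (-0.5294, -2.8529, -2.1471).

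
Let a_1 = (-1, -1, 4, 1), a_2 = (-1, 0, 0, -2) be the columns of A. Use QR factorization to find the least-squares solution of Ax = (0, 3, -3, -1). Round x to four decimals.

a_1 = (-1, -1, 4, 1); ‖a_1‖ = 4.3589, so e_1 = (-0.2294, -0.2294, 0.9177, 0.2294).
e_1·a_2 = (-0.2294)·(-1) + (-0.2294)·0 + 0.9177·0 + 0.2294·(-2) = -0.2294.
u_2 = a_2 + 0.2294·e_1 = (-1.0526, -0.0526, 0.2105, -1.9474).
‖u_2‖ = 2.2243, so e_2 = (-0.4732, -0.0237, 0.0946, -0.8755).
Qᵀb = (-3.6707, 0.5206).
Back-substitute: x_2 = 0.5206/2.2243 = 0.2340.
x_1 = (-3.6707 + 0.2294·0.2340)/4.3589 = -0.8298.

x = (-0.8298, 0.2340)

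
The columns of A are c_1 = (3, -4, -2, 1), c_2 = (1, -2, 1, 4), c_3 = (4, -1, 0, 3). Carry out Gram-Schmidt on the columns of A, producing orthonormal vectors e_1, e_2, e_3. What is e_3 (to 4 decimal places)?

e_3 = (0.7989, 0.5933, 0.0535, 0.0835)

c_1 = (3, -4, -2, 1); ‖c_1‖ = 5.4772, so e_1 = (0.5477, -0.7303, -0.3651, 0.1826).
e_1·c_2 = 0.5477·1 + (-0.7303)·(-2) + (-0.3651)·1 + 0.1826·4 = 2.3735.
u_2 = c_2 − 2.3735·e_1 = (-0.3000, -0.2667, 1.8667, 3.5667).
‖u_2‖ = 4.0456, so e_2 = (-0.0742, -0.0659, 0.4614, 0.8816).
e_1·c_3 = 0.5477·4 + (-0.7303)·(-1) + (-0.3651)·0 + 0.1826·3 = 3.4689; e_2·c_3 = (-0.0742)·4 + (-0.0659)·(-1) + 0.4614·0 + 0.8816·3 = 2.4142.
u_3 = c_3 − 3.4689·e_1 − 2.4142·e_2 = (2.2790, 1.6925, 0.1527, 0.2383).
‖u_3‖ = 2.8528, so e_3 = (0.7989, 0.5933, 0.0535, 0.0835).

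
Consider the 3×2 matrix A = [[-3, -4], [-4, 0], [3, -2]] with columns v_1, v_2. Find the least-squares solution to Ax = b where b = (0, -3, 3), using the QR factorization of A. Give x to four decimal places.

x = (0.7081, -0.5124)

v_1 = (-3, -4, 3); ‖v_1‖ = 5.8310, so e_1 = (-0.5145, -0.6860, 0.5145).
e_1·v_2 = (-0.5145)·(-4) + (-0.6860)·0 + 0.5145·(-2) = 1.0290.
u_2 = v_2 − 1.0290·e_1 = (-3.4706, 0.7059, -2.5294).
‖u_2‖ = 4.3521, so e_2 = (-0.7974, 0.1622, -0.5812).
Qᵀb = (3.6015, -2.2301).
Back-substitute: x_2 = -2.2301/4.3521 = -0.5124.
x_1 = (3.6015 − 1.0290·(-0.5124))/5.8310 = 0.7081.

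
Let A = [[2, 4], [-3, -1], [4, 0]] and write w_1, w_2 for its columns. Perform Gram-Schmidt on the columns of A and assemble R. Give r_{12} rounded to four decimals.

w_1 = (2, -3, 4); ‖w_1‖ = 5.3852, so q_1 = (0.3714, -0.5571, 0.7428).
r_{12} = q_1·w_2 = 2.0426.

r_{12} = 2.0426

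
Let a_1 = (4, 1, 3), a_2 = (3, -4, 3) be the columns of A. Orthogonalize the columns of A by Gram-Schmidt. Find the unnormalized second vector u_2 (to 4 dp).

a_1 = (4, 1, 3); ‖a_1‖ = 5.0990, so e_1 = (0.7845, 0.1961, 0.5883).
e_1·a_2 = 0.7845·3 + 0.1961·(-4) + 0.5883·3 = 3.3340.
u_2 = a_2 − 3.3340·e_1 = (0.3846, -4.6538, 1.0385).

u_2 = (0.3846, -4.6538, 1.0385)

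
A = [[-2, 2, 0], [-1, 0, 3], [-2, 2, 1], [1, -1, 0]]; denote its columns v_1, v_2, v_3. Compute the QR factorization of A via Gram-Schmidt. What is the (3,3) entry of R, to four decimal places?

r_{33} = 0.7454

v_1 = (-2, -1, -2, 1); ‖v_1‖ = 3.1623, so e_1 = (-0.6325, -0.3162, -0.6325, 0.3162).
e_1·v_2 = (-0.6325)·2 + (-0.3162)·0 + (-0.6325)·2 + 0.3162·(-1) = -2.8460.
u_2 = v_2 + 2.8460·e_1 = (0.2000, -0.9000, 0.2000, -0.1000).
‖u_2‖ = 0.9487, so e_2 = (0.2108, -0.9487, 0.2108, -0.1054).
e_1·v_3 = (-0.6325)·0 + (-0.3162)·3 + (-0.6325)·1 + 0.3162·0 = -1.5811; e_2·v_3 = 0.2108·0 + (-0.9487)·3 + 0.2108·1 + (-0.1054)·0 = -2.6352.
u_3 = v_3 + 1.5811·e_1 + 2.6352·e_2 = (-0.4444, 0.0000, 0.5556, 0.2222).
r_{33} = ‖u_3‖ = 0.7454.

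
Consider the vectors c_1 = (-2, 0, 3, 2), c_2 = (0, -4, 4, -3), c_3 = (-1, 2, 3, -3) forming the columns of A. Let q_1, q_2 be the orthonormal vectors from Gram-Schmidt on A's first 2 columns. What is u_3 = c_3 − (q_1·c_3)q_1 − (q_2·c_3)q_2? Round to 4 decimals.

q_1 = c_1/‖c_1‖ = (-2, 0, 3, 2)/4.1231 = (-0.4851, 0.0000, 0.7276, 0.4851).
r_{12} = q_1·c_2 = 1.4552.
u_2 = c_2 − 1.4552·q_1 = (0.7059, -4.0000, 2.9412, -3.7059).
‖u_2‖ = 6.2356, so q_2 = (0.1132, -0.6415, 0.4717, -0.5943).
r_{13} = q_1·c_3 = 1.2127; r_{23} = q_2·c_3 = 1.8018.
u_3 = c_3 − 1.2127·q_1 − 1.8018·q_2 = (-0.6157, 3.1558, 1.2678, -2.5174).

u_3 = (-0.6157, 3.1558, 1.2678, -2.5174)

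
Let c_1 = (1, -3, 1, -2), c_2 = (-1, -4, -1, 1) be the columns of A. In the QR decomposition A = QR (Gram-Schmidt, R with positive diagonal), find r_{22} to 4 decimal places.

r_{22} = 3.8384

c_1 = (1, -3, 1, -2); ‖c_1‖ = 3.8730, so q_1 = (0.2582, -0.7746, 0.2582, -0.5164).
q_1·c_2 = 0.2582·(-1) + (-0.7746)·(-4) + 0.2582·(-1) + (-0.5164)·1 = 2.0656.
u_2 = c_2 − 2.0656·q_1 = (-1.5333, -2.4000, -1.5333, 2.0667).
r_{22} = ‖u_2‖ = 3.8384.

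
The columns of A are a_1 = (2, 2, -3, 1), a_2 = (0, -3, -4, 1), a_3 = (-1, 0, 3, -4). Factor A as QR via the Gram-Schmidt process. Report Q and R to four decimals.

a_1 = (2, 2, -3, 1); ‖a_1‖ = 4.2426, so q_1 = (0.4714, 0.4714, -0.7071, 0.2357).
q_1·a_2 = 0.4714·0 + 0.4714·(-3) + (-0.7071)·(-4) + 0.2357·1 = 1.6499.
u_2 = a_2 − 1.6499·q_1 = (-0.7778, -3.7778, -2.8333, 0.6111).
‖u_2‖ = 4.8247, so q_2 = (-0.1612, -0.7830, -0.5873, 0.1267).
q_1·a_3 = 0.4714·(-1) + 0.4714·0 + (-0.7071)·3 + 0.2357·(-4) = -3.5355; q_2·a_3 = (-0.1612)·(-1) + (-0.7830)·0 + (-0.5873)·3 + 0.1267·(-4) = -2.1072.
u_3 = a_3 + 3.5355·q_1 + 2.1072·q_2 = (0.3270, 0.0167, -0.7375, -2.8998).
‖u_3‖ = 3.0099, so q_3 = (0.1086, 0.0056, -0.2450, -0.9634).

Q = [[0.4714, -0.1612, 0.1086], [0.4714, -0.7830, 0.0056], [-0.7071, -0.5873, -0.2450], [0.2357, 0.1267, -0.9634]], R = [[4.2426, 1.6499, -3.5355], [0.0000, 4.8247, -2.1072], [0.0000, 0.0000, 3.0099]]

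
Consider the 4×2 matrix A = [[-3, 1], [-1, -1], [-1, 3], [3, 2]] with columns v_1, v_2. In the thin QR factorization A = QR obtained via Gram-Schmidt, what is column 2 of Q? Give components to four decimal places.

e_2 = (0.2974, -0.2457, 0.7888, 0.4785)

e_1 = v_1/‖v_1‖ = (-3, -1, -1, 3)/4.4721 = (-0.6708, -0.2236, -0.2236, 0.6708).
r_{12} = e_1·v_2 = 0.2236.
u_2 = v_2 − 0.2236·e_1 = (1.1500, -0.9500, 3.0500, 1.8500).
‖u_2‖ = 3.8665, so e_2 = (0.2974, -0.2457, 0.7888, 0.4785).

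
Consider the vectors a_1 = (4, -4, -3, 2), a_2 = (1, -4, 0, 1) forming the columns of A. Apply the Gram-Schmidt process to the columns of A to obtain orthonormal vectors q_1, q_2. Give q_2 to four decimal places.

q_2 = (-0.3550, -0.7596, 0.5449, 0.0083)

a_1 = (4, -4, -3, 2); ‖a_1‖ = 6.7082, so q_1 = (0.5963, -0.5963, -0.4472, 0.2981).
q_1·a_2 = 0.5963·1 + (-0.5963)·(-4) + (-0.4472)·0 + 0.2981·1 = 3.2796.
u_2 = a_2 − 3.2796·q_1 = (-0.9556, -2.0444, 1.4667, 0.0222).
‖u_2‖ = 2.6916, so q_2 = (-0.3550, -0.7596, 0.5449, 0.0083).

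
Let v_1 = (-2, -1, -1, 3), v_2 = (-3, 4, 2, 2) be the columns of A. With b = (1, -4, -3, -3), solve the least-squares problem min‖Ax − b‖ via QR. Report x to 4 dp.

e_1 = v_1/‖v_1‖ = (-2, -1, -1, 3)/3.8730 = (-0.5164, -0.2582, -0.2582, 0.7746).
r_{12} = e_1·v_2 = 1.5492.
u_2 = v_2 − 1.5492·e_1 = (-2.2000, 4.4000, 2.4000, 0.8000).
‖u_2‖ = 5.5317, so e_2 = (-0.3977, 0.7954, 0.4339, 0.1446).
Qᵀb = (-1.0328, -5.3148).
Back-substitute: x_2 = -5.3148/5.5317 = -0.9608.
x_1 = (-1.0328 − 1.5492·(-0.9608))/3.8730 = 0.1176.

x = (0.1176, -0.9608)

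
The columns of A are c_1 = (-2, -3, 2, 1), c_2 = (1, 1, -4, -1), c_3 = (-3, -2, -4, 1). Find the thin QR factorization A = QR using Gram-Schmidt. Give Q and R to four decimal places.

e_1 = c_1/‖c_1‖ = (-2, -3, 2, 1)/4.2426 = (-0.4714, -0.7071, 0.4714, 0.2357).
r_{12} = e_1·c_2 = -3.2998.
u_2 = c_2 + 3.2998·e_1 = (-0.5556, -1.3333, -2.4444, -0.2222).
‖u_2‖ = 2.8480, so e_2 = (-0.1951, -0.4682, -0.8583, -0.0780).
r_{13} = e_1·c_3 = 1.1785; r_{23} = e_2·c_3 = 4.8767.
u_3 = c_3 − 1.1785·e_1 − 4.8767·e_2 = (-1.4932, 1.1164, -0.3699, 1.1027).
‖u_3‖ = 2.1974, so e_3 = (-0.6795, 0.5081, -0.1683, 0.5018).

Q = [[-0.4714, -0.1951, -0.6795], [-0.7071, -0.4682, 0.5081], [0.4714, -0.8583, -0.1683], [0.2357, -0.0780, 0.5018]], R = [[4.2426, -3.2998, 1.1785], [0.0000, 2.8480, 4.8767], [0.0000, 0.0000, 2.1974]]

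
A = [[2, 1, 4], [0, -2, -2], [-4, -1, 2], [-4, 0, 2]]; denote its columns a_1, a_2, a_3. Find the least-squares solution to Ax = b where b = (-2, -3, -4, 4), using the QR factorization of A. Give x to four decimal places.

x = (-0.8707, 3.2126, -1.0086)

a_1 = (2, 0, -4, -4); ‖a_1‖ = 6.0000, so q_1 = (0.3333, 0.0000, -0.6667, -0.6667).
q_1·a_2 = 0.3333·1 + 0.0000·(-2) + (-0.6667)·(-1) + (-0.6667)·0 = 1.0000.
u_2 = a_2 − 1.0000·q_1 = (0.6667, -2.0000, -0.3333, 0.6667).
‖u_2‖ = 2.2361, so q_2 = (0.2981, -0.8944, -0.1491, 0.2981).
q_1·a_3 = 0.3333·4 + 0.0000·(-2) + (-0.6667)·2 + (-0.6667)·2 = -1.3333; q_2·a_3 = 0.2981·4 + (-0.8944)·(-2) + (-0.1491)·2 + 0.2981·2 = 3.2796.
u_3 = a_3 + 1.3333·q_1 − 3.2796·q_2 = (3.4667, 0.9333, 1.6000, 0.1333).
‖u_3‖ = 3.9328, so q_3 = (0.8815, 0.2373, 0.4068, 0.0339).
Qᵀb = (-0.6667, 3.8759, -3.9667).
Back-substitute: x_3 = -3.9667/3.9328 = -1.0086.
x_2 = (3.8759 − 3.2796·(-1.0086))/2.2361 = 3.2126.
x_1 = (-0.6667 − 1.0000·3.2126 + 1.3333·(-1.0086))/6.0000 = -0.8707.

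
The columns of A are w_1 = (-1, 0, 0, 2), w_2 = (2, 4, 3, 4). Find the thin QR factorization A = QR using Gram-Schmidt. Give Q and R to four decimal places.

w_1 = (-1, 0, 0, 2); ‖w_1‖ = 2.2361, so e_1 = (-0.4472, 0.0000, 0.0000, 0.8944).
e_1·w_2 = (-0.4472)·2 + 0.0000·4 + 0.0000·3 + 0.8944·4 = 2.6833.
u_2 = w_2 − 2.6833·e_1 = (3.2000, 4.0000, 3.0000, 1.6000).
‖u_2‖ = 6.1482, so e_2 = (0.5205, 0.6506, 0.4880, 0.2602).

Q = [[-0.4472, 0.5205], [0.0000, 0.6506], [0.0000, 0.4880], [0.8944, 0.2602]], R = [[2.2361, 2.6833], [0.0000, 6.1482]]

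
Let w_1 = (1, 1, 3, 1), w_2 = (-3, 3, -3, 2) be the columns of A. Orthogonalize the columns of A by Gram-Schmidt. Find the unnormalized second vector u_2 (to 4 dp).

u_2 = (-2.4167, 3.5833, -1.2500, 2.5833)

w_1 = (1, 1, 3, 1); ‖w_1‖ = 3.4641, so q_1 = (0.2887, 0.2887, 0.8660, 0.2887).
q_1·w_2 = 0.2887·(-3) + 0.2887·3 + 0.8660·(-3) + 0.2887·2 = -2.0207.
u_2 = w_2 + 2.0207·q_1 = (-2.4167, 3.5833, -1.2500, 2.5833).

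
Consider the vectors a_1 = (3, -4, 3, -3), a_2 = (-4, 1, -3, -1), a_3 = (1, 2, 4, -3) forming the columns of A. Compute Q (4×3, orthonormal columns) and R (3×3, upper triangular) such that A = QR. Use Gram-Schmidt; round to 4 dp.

q_1 = a_1/‖a_1‖ = (3, -4, 3, -3)/6.5574 = (0.4575, -0.6100, 0.4575, -0.4575).
r_{12} = q_1·a_2 = -3.3550.
u_2 = a_2 + 3.3550·q_1 = (-2.4651, -1.0465, -1.4651, -2.5349).
‖u_2‖ = 3.9679, so q_2 = (-0.6213, -0.2637, -0.3692, -0.6388).
r_{13} = q_1·a_3 = 2.4400; r_{23} = q_2·a_3 = -0.7092.
u_3 = a_3 − 2.4400·q_1 + 0.7092·q_2 = (-0.5569, 3.3013, 2.6219, -2.3368).
‖u_3‖ = 4.8522, so q_3 = (-0.1148, 0.6804, 0.5403, -0.4816).

Q = [[0.4575, -0.6213, -0.1148], [-0.6100, -0.2637, 0.6804], [0.4575, -0.3692, 0.5403], [-0.4575, -0.6388, -0.4816]], R = [[6.5574, -3.3550, 2.4400], [0.0000, 3.9679, -0.7092], [0.0000, 0.0000, 4.8522]]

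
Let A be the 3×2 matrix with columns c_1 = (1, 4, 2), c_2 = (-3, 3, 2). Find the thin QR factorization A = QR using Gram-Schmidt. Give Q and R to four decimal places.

c_1 = (1, 4, 2); ‖c_1‖ = 4.5826, so e_1 = (0.2182, 0.8729, 0.4364).
e_1·c_2 = 0.2182·(-3) + 0.8729·3 + 0.4364·2 = 2.8368.
u_2 = c_2 − 2.8368·e_1 = (-3.6190, 0.5238, 0.7619).
‖u_2‖ = 3.7353, so e_2 = (-0.9689, 0.1402, 0.2040).

Q = [[0.2182, -0.9689], [0.8729, 0.1402], [0.4364, 0.2040]], R = [[4.5826, 2.8368], [0.0000, 3.7353]]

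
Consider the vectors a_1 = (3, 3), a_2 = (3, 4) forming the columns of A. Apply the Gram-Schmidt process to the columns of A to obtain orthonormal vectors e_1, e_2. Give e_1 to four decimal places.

a_1 = (3, 3); ‖a_1‖ = 4.2426, so e_1 = (0.7071, 0.7071).

e_1 = (0.7071, 0.7071)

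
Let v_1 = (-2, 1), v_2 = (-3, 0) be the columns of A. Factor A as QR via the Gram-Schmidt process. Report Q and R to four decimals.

Q = [[-0.8944, -0.4472], [0.4472, -0.8944]], R = [[2.2361, 2.6833], [0.0000, 1.3416]]

v_1 = (-2, 1); ‖v_1‖ = 2.2361, so q_1 = (-0.8944, 0.4472).
q_1·v_2 = (-0.8944)·(-3) + 0.4472·0 = 2.6833.
u_2 = v_2 − 2.6833·q_1 = (-0.6000, -1.2000).
‖u_2‖ = 1.3416, so q_2 = (-0.4472, -0.8944).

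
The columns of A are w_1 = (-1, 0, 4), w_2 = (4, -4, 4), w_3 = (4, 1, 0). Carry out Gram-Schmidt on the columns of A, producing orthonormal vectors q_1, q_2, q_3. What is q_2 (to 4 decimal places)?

q_2 = (0.7485, -0.6362, 0.1871)

q_1 = w_1/‖w_1‖ = (-1, 0, 4)/4.1231 = (-0.2425, 0.0000, 0.9701).
r_{12} = q_1·w_2 = 2.9104.
u_2 = w_2 − 2.9104·q_1 = (4.7059, -4.0000, 1.1765).
‖u_2‖ = 6.2872, so q_2 = (0.7485, -0.6362, 0.1871).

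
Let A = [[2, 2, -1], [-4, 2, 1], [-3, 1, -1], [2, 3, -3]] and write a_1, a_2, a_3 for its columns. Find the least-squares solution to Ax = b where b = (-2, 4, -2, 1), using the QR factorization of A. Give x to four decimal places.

e_1 = a_1/‖a_1‖ = (2, -4, -3, 2)/5.7446 = (0.3482, -0.6963, -0.5222, 0.3482).
r_{12} = e_1·a_2 = -0.1741.
u_2 = a_2 + 0.1741·e_1 = (2.0606, 1.8788, 0.9091, 3.0606).
‖u_2‖ = 4.2391, so e_2 = (0.4861, 0.4432, 0.2145, 0.7220).
r_{13} = e_1·a_3 = -1.5667; r_{23} = e_2·a_3 = -2.4233.
u_3 = a_3 + 1.5667·e_1 + 2.4233·e_2 = (0.7234, 0.9831, -1.2985, -0.7049).
‖u_3‖ = 1.9165, so e_3 = (0.3775, 0.5130, -0.6775, -0.3678).
Qᵀb = (-2.0889, 1.0937, 2.2843).
Back-substitute: x_3 = 2.2843/1.9165 = 1.1919.
x_2 = (1.0937 + 2.4233·1.1919)/4.2391 = 0.9394.
x_1 = (-2.0889 + 0.1741·0.9394 + 1.5667·1.1919)/5.7446 = -0.0101.

x = (-0.0101, 0.9394, 1.1919)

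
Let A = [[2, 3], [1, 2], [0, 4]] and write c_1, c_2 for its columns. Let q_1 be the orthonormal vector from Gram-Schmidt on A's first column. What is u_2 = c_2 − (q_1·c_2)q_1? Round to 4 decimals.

c_1 = (2, 1, 0); ‖c_1‖ = 2.2361, so q_1 = (0.8944, 0.4472, 0.0000).
q_1·c_2 = 0.8944·3 + 0.4472·2 + 0.0000·4 = 3.5777.
u_2 = c_2 − 3.5777·q_1 = (-0.2000, 0.4000, 4.0000).

u_2 = (-0.2000, 0.4000, 4.0000)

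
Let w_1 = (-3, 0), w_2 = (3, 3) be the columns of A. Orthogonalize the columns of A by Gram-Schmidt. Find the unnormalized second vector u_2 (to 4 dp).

w_1 = (-3, 0); ‖w_1‖ = 3.0000, so e_1 = (-1.0000, 0.0000).
e_1·w_2 = (-1.0000)·3 + 0.0000·3 = -3.0000.
u_2 = w_2 + 3.0000·e_1 = (0.0000, 3.0000).

u_2 = (0.0000, 3.0000)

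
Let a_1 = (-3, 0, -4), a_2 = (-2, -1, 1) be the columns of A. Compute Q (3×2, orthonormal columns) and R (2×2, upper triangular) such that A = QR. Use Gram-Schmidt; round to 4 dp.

a_1 = (-3, 0, -4); ‖a_1‖ = 5.0000, so q_1 = (-0.6000, 0.0000, -0.8000).
q_1·a_2 = (-0.6000)·(-2) + 0.0000·(-1) + (-0.8000)·1 = 0.4000.
u_2 = a_2 − 0.4000·q_1 = (-1.7600, -1.0000, 1.3200).
‖u_2‖ = 2.4166, so q_2 = (-0.7283, -0.4138, 0.5462).

Q = [[-0.6000, -0.7283], [0.0000, -0.4138], [-0.8000, 0.5462]], R = [[5.0000, 0.4000], [0.0000, 2.4166]]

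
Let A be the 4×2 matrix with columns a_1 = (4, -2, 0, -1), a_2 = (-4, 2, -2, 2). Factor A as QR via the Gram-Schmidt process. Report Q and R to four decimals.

Q = [[0.8729, 0.0856], [-0.4364, -0.0428], [0.0000, -0.8987], [-0.2182, 0.4280]], R = [[4.5826, -4.8008], [0.0000, 2.2254]]

a_1 = (4, -2, 0, -1); ‖a_1‖ = 4.5826, so q_1 = (0.8729, -0.4364, 0.0000, -0.2182).
q_1·a_2 = 0.8729·(-4) + (-0.4364)·2 + 0.0000·(-2) + (-0.2182)·2 = -4.8008.
u_2 = a_2 + 4.8008·q_1 = (0.1905, -0.0952, -2.0000, 0.9524).
‖u_2‖ = 2.2254, so q_2 = (0.0856, -0.0428, -0.8987, 0.4280).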